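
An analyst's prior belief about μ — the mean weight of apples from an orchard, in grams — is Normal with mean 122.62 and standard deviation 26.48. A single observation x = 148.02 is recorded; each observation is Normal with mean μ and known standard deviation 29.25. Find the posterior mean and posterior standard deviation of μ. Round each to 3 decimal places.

Prior precision 1/τ₀² = 1/26.48² = 0.00142615; data precision n/σ² = 1/29.25² = 0.00116882.
Posterior precision = 0.00142615 + 0.00116882 = 0.00259497, giving posterior SD = 1/√0.00259497 = 19.631.
Posterior mean = (0.00142615·122.62 + 0.00116882·148.02) / 0.00259497 = 134.061.

Posterior mean ≈ 134.061; posterior SD ≈ 19.631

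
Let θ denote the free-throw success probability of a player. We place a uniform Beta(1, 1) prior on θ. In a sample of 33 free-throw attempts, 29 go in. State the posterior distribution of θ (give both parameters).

Posterior: Beta(30, 5)

Observing 29 successes and 4 failures updates Beta(1, 1) by adding the success and failure counts to the two shape parameters: α = 1+29 = 30, β = 1+4 = 5.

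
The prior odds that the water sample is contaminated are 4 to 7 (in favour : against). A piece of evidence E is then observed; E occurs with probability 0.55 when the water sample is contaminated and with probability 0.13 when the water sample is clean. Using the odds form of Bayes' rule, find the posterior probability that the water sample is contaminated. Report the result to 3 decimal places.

Prior odds = 4/7 = 0.57143. In log-odds, ln(0.57143) = -0.55962.
Add log likelihood ratio: ln(4.2308) = 1.4424.
Posterior log-odds = 0.88277, so posterior odds = exp(0.88277) = 2.4176. Converting, P(H|E) = 2.4176/3.4176 = 0.707.

Posterior probability ≈ 0.707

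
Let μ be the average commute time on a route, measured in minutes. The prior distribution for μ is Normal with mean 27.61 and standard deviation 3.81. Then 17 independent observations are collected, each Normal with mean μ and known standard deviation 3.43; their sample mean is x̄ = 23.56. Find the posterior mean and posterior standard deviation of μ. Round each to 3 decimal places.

Prior precision 1/τ₀² = 1/3.81² = 0.0688890; data precision n/σ² = 17/3.43² = 1.44498.
Posterior precision = 0.0688890 + 1.44498 = 1.51387, giving posterior SD = 1/√1.51387 = 0.813.
Posterior mean = (0.0688890·27.61 + 1.44498·23.56) / 1.51387 = 23.744.

Posterior mean ≈ 23.744; posterior SD ≈ 0.813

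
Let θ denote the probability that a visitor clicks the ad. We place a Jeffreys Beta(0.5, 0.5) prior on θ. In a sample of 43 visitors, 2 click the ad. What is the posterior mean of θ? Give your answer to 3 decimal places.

The binomial likelihood is conjugate to the Beta prior: with 2 successes and 41 failures, the posterior is Beta(0.5+2, 0.5+41) = Beta(2.5, 41.5).
E[θ | data] = 2.5/(2.5+41.5) = 0.057.

Posterior mean ≈ 0.057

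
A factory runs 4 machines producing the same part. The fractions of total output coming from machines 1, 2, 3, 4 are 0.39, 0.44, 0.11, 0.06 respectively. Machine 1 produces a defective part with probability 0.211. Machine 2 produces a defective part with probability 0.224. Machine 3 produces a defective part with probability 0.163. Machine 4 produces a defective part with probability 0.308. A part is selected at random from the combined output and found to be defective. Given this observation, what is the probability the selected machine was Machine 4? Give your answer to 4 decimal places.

Posterior probability ≈ 0.0851

Tabulate prior·likelihood by source: [1] prior 0.39, lik 0.211, product 0.08229; [2] prior 0.44, lik 0.224, product 0.09856; [3] prior 0.11, lik 0.163, product 0.01793; [4] prior 0.06, lik 0.308, product 0.01848.
Normalizing constant = 0.21726; the posterior for Machine 4 is its product over the sum, 0.01848/0.21726 = 0.0851.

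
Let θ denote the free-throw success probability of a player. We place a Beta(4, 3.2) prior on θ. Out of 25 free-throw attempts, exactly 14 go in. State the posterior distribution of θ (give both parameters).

Posterior: Beta(18, 14.2)

The binomial likelihood is conjugate to the Beta prior: with 14 successes and 11 failures, the posterior is Beta(4+14, 3.2+11) = Beta(18, 14.2).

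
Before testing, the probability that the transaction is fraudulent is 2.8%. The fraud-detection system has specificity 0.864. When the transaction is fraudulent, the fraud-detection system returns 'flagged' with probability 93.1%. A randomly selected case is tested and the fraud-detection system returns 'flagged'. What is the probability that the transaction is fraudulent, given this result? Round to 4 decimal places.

Write H for 'the transaction is fraudulent'. Prior odds H:¬H = 0.028/0.972 = 0.028807. For the 'flagged' outcome, the likelihood ratio is 0.931/0.136 = 6.8456.
Posterior odds = 0.028807 × 6.8456 = 0.19720, so P(H|E) = 0.19720/(1+0.19720) = 0.1647.

P(H | E) ≈ 0.1647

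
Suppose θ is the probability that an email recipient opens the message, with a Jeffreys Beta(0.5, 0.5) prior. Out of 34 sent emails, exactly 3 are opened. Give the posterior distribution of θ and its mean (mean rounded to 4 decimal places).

Posterior: Beta(3.5, 31.5); mean ≈ 0.1000

Observing 3 successes and 31 failures updates Beta(0.5, 0.5) by adding the success and failure counts to the two shape parameters: α = 0.5+3 = 3.5, β = 0.5+31 = 31.5.
Posterior mean = α/(α+β) = 3.5/35 = 0.1000.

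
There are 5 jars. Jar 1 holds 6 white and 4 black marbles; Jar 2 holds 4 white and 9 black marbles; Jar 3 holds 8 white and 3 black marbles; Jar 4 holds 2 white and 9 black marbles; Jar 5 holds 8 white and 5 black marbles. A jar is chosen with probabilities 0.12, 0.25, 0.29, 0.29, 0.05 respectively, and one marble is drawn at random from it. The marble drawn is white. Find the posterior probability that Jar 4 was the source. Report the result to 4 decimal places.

Tabulate prior·likelihood by source: [1] prior 0.12, lik 0.6, product 0.07200; [2] prior 0.25, lik 0.3077, product 0.07692; [3] prior 0.29, lik 0.7273, product 0.2109; [4] prior 0.29, lik 0.1818, product 0.05273; [5] prior 0.05, lik 0.6154, product 0.03077.
Normalizing constant = 0.44333; the posterior for Jar 4 is its product over the sum, 0.05273/0.44333 = 0.1189.

Posterior probability ≈ 0.1189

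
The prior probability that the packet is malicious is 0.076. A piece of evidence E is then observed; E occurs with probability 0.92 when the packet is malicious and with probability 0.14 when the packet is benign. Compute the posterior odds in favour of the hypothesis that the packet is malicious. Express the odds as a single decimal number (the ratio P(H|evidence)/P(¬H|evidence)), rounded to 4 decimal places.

Prior odds = 0.076/(1−0.076) = 0.082251.
Likelihood ratio for E = 0.92/0.14 = 6.5714.
Posterior odds = prior odds × LR = 0.54051.

Posterior odds ≈ 0.5405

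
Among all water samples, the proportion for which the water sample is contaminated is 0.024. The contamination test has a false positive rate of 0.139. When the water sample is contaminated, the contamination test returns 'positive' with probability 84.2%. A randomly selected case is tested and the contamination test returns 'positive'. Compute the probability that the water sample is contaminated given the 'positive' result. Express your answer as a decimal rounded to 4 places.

Write H for 'the water sample is contaminated'. Prior odds H:¬H = 0.024/0.976 = 0.024590. For the 'positive' outcome, the likelihood ratio is 0.842/0.139 = 6.0576.
Posterior odds = 0.024590 × 6.0576 = 0.14896, so P(H|E) = 0.14896/(1+0.14896) = 0.1296.

P(H | E) ≈ 0.1296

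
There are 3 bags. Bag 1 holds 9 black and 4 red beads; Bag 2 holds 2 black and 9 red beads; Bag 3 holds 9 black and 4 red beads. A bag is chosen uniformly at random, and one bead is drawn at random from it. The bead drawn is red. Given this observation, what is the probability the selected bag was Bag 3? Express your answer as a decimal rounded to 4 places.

Posterior probability ≈ 0.2146

P(red|Bag 1) = 0.3077; P(red|Bag 2) = 0.8182; P(red|Bag 3) = 0.3077.
Prior × likelihood for each source: 0.333333·0.3077=0.1026, 0.333333·0.8182=0.2727, 0.333333·0.3077=0.1026. Summing gives P(red) = 0.47786.
P(Bag 3 | red) = 0.1026 / 0.47786 = 0.2146.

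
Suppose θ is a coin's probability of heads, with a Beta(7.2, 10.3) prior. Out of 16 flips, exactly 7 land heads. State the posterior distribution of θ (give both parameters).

Posterior: Beta(14.2, 19.3)

Observing 7 successes and 9 failures updates Beta(7.2, 10.3) by adding the success and failure counts to the two shape parameters: α = 7.2+7 = 14.2, β = 10.3+9 = 19.3.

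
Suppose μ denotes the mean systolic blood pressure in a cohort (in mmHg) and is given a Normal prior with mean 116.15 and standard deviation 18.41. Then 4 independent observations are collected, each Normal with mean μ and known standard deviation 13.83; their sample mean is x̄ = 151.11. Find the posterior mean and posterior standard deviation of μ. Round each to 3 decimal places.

With known σ, the Normal prior is conjugate. Weight on the data is w = (n/σ²)/(n/σ² + 1/τ₀²) = 0.0209130/(0.0209130+0.00295048) = 0.87636.
Posterior mean = w·x̄ + (1−w)·μ₀ = 0.87636·151.11 + 0.12364·116.15 = 146.788. Posterior variance = 1/(0.0209130+0.00295048) = 41.9051, so SD = 6.473.

Posterior mean ≈ 146.788; posterior SD ≈ 6.473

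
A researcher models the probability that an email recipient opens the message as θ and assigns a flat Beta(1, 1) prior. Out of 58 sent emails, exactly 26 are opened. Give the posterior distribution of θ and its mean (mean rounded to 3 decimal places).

The binomial likelihood is conjugate to the Beta prior: with 26 successes and 32 failures, the posterior is Beta(1+26, 1+32) = Beta(27, 33).
E[θ | data] = 27/(27+33) = 0.450.

Posterior: Beta(27, 33); mean ≈ 0.450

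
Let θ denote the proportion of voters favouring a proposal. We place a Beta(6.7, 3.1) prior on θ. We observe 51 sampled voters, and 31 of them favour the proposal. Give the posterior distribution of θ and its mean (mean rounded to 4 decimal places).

Posterior: Beta(37.7, 23.1); mean ≈ 0.6201

The binomial likelihood is conjugate to the Beta prior: with 31 successes and 20 failures, the posterior is Beta(6.7+31, 3.1+20) = Beta(37.7, 23.1).
Posterior mean = α/(α+β) = 37.7/60.8 = 0.6201.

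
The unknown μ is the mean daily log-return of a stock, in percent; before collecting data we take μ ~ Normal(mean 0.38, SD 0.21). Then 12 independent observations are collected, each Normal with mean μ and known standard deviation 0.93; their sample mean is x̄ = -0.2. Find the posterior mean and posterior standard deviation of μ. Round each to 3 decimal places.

Posterior mean ≈ 0.160; posterior SD ≈ 0.165

With known σ, the Normal prior is conjugate. Weight on the data is w = (n/σ²)/(n/σ² + 1/τ₀²) = 13.8744/(13.8744+22.6757) = 0.37960.
Posterior mean = w·x̄ + (1−w)·μ₀ = 0.37960·-0.2 + 0.62040·0.38 = 0.160. Posterior variance = 1/(13.8744+22.6757) = 0.0273597, so SD = 0.165.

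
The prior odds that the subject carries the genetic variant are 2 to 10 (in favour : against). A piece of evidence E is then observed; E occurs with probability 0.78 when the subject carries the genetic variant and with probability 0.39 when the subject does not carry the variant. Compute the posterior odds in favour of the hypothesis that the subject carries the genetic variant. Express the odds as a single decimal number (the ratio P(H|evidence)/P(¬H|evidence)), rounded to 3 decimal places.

Prior odds = 2/10 = 0.20000. In log-odds, ln(0.20000) = -1.6094.
Add log likelihood ratio: ln(2.0000) = 0.69315.
Posterior log-odds = -0.91629, so posterior odds = exp(-0.91629) = 0.40000.

Posterior odds ≈ 0.400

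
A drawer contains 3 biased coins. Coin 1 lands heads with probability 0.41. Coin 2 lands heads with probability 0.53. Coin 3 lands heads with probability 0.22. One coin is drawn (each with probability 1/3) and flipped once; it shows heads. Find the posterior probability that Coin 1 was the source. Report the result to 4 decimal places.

Tabulate prior·likelihood by source: [1] prior 0.333333, lik 0.41, product 0.1367; [2] prior 0.333333, lik 0.53, product 0.1767; [3] prior 0.333333, lik 0.22, product 0.07333.
Normalizing constant = 0.38667; the posterior for Coin 1 is its product over the sum, 0.1367/0.38667 = 0.3534.

Posterior probability ≈ 0.3534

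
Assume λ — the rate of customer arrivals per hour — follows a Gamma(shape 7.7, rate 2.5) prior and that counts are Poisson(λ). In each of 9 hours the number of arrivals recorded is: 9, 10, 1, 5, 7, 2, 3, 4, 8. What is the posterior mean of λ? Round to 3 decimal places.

Posterior mean ≈ 4.930

The Poisson likelihood adds the total count to the shape and the number of exposure periods to the rate. Here ∑xᵢ = 49 and n = 9, so shape 7.7→56.7 and rate 2.5→11.5.
Posterior mean = shape/rate = 56.7/11.5 = 4.930.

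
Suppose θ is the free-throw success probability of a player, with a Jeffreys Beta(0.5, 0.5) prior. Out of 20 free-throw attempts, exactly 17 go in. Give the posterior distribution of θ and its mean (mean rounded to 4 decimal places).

Posterior: Beta(17.5, 3.5); mean ≈ 0.8333

The binomial likelihood is conjugate to the Beta prior: with 17 successes and 3 failures, the posterior is Beta(0.5+17, 0.5+3) = Beta(17.5, 3.5).
Posterior mean = α/(α+β) = 17.5/21 = 0.8333.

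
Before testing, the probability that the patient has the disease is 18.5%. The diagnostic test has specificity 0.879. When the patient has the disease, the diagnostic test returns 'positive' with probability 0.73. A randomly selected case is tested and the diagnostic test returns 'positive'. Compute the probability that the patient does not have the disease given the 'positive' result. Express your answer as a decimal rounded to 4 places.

Write H for 'the patient has the disease'. Prior odds H:¬H = 0.185/0.815 = 0.22699. For the 'positive' outcome, the likelihood ratio is 0.73/0.121 = 6.0331.
Posterior odds = 0.22699 × 6.0331 = 1.3695, so P(H|E) = 1.3695/(1+1.3695) = 0.5780. Then P(¬H|E) = 1 − 0.5780 = 0.4220.

P(¬H | E) ≈ 0.4220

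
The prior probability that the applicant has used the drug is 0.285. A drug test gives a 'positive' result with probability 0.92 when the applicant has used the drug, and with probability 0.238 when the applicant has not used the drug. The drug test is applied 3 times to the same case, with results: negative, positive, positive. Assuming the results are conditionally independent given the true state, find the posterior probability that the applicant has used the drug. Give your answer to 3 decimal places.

With H the event that the applicant has used the drug, the joint likelihood of the observed sequence is P(data|H) = 0.08·0.92·0.92 = 0.067712 and P(data|¬H) = 0.762·0.238·0.238 = 0.043163.
Bayes: P(H|data) = 0.285·0.067712 / (0.285·0.067712 + 0.715·0.043163) = 0.019298/0.050159 = 0.3847.

Posterior P(H) ≈ 0.385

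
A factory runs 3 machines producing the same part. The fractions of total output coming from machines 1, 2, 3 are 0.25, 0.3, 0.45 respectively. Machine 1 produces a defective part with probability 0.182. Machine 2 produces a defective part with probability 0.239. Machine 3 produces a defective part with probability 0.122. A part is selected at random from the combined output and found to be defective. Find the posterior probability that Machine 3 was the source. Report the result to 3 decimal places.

Tabulate prior·likelihood by source: [1] prior 0.25, lik 0.182, product 0.04550; [2] prior 0.3, lik 0.239, product 0.07170; [3] prior 0.45, lik 0.122, product 0.05490.
Normalizing constant = 0.17210; the posterior for Machine 3 is its product over the sum, 0.05490/0.17210 = 0.319.

Posterior probability ≈ 0.319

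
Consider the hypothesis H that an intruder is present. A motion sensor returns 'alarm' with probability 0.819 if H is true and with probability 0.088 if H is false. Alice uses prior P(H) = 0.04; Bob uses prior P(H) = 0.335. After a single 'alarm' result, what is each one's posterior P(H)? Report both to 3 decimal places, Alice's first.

The likelihood ratio for an 'alarm' result is 0.819/0.088 = 9.3068.
Alice: prior odds 0.04/0.96 = 0.041667; posterior odds 0.38778; posterior probability 0.279.
Bob: prior odds 0.335/0.665 = 0.50376; posterior odds 4.6884; posterior probability 0.824.

Alice: 0.279; Bob: 0.824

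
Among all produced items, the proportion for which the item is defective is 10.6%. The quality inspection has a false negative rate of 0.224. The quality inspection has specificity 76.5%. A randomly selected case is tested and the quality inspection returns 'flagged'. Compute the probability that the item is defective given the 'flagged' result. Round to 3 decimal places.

P(H | E) ≈ 0.281

Write H for 'the item is defective'. Prior odds H:¬H = 0.106/0.894 = 0.11857. For the 'flagged' outcome, the likelihood ratio is 0.776/0.235 = 3.3021.
Posterior odds = 0.11857 × 3.3021 = 0.39153, so P(H|E) = 0.39153/(1+0.39153) = 0.281.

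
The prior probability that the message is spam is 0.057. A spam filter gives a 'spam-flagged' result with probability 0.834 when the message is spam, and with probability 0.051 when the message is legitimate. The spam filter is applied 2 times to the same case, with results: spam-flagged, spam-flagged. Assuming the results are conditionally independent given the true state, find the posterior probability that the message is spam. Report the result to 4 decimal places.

With H the event that the message is spam, the joint likelihood of the observed sequence is P(data|H) = 0.834·0.834 = 0.69556 and P(data|¬H) = 0.051·0.051 = 0.0026010.
Bayes: P(H|data) = 0.057·0.69556 / (0.057·0.69556 + 0.943·0.0026010) = 0.039647/0.042099 = 0.9417.

Posterior P(H) ≈ 0.9417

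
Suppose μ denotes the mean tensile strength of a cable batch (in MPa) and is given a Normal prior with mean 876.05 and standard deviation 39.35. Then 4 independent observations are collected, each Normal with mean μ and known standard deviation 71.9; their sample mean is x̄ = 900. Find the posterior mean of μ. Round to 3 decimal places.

Posterior mean ≈ 889.104

With known σ, the Normal prior is conjugate. Weight on the data is w = (n/σ²)/(n/σ² + 1/τ₀²) = 0.00077375/(0.00077375+0.00064582) = 0.54506.
Posterior mean = w·x̄ + (1−w)·μ₀ = 0.54506·900 + 0.45494·876.05 = 889.104.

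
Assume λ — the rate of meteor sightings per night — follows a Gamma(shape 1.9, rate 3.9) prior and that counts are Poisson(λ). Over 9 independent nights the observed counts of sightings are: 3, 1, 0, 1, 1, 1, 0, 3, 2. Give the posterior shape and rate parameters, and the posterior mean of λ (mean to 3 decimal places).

Posterior: Gamma(shape=13.9, rate=12.9); mean ≈ 1.078

Total count ∑xᵢ = 12 over n = 9 nights.
Gamma is conjugate to the Poisson likelihood: posterior is Gamma(shape = 1.9+12 = 13.9, rate = 3.9+9 = 12.9).
E[λ | data] = 13.9/12.9 = 1.078.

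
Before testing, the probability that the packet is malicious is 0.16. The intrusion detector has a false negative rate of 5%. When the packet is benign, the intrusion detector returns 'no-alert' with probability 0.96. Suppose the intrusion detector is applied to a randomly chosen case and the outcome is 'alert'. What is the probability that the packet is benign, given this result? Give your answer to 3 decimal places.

Write H for 'the packet is malicious'. Prior odds H:¬H = 0.16/0.84 = 0.19048. For the 'alert' outcome, the likelihood ratio is 0.95/0.04 = 23.750.
Posterior odds = 0.19048 × 23.750 = 4.5238, so P(H|E) = 4.5238/(1+4.5238) = 0.819. Then P(¬H|E) = 1 − 0.819 = 0.181.

P(¬H | E) ≈ 0.181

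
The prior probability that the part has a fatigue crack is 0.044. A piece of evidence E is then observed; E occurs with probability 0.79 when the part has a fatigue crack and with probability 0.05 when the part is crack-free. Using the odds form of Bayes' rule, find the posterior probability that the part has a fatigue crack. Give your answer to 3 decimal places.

Posterior probability ≈ 0.421

Prior odds = 0.044/(1−0.044) = 0.046025.
Likelihood ratio for E = 0.79/0.05 = 15.800.
Posterior odds = prior odds × LR = 0.72720.
Posterior probability = odds/(1+odds) = 0.72720/1.7272 = 0.421.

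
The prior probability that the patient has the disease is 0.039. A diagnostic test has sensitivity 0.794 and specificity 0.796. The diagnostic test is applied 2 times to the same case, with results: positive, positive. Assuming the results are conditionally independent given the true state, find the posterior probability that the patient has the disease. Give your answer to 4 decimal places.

Posterior P(H) ≈ 0.3807

Let H be the event that the patient has the disease; start with P(H) = 0.039. P('positive'|H) = 0.794, P('positive'|¬H) = 0.204.
Update on result 1 ('positive'): P(H) ← 0.794·0.0390 / (0.794·0.0390 + 0.204·0.9610) = 0.030966/0.22701 = 0.1364.
Update on result 2 ('positive'): P(H) ← 0.794·0.1364 / (0.794·0.1364 + 0.204·0.8636) = 0.10831/0.28448 = 0.3807.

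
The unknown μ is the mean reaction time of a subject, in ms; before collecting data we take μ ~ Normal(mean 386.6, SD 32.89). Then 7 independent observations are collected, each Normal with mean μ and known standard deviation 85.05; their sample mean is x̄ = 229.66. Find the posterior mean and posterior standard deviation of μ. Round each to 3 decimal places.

Prior precision 1/τ₀² = 1/32.89² = 0.00092443; data precision n/σ² = 7/85.05² = 0.00096772.
Posterior precision = 0.00092443 + 0.00096772 = 0.00189215, giving posterior SD = 1/√0.00189215 = 22.989.
Posterior mean = (0.00092443·386.6 + 0.00096772·229.66) / 0.00189215 = 306.335.

Posterior mean ≈ 306.335; posterior SD ≈ 22.989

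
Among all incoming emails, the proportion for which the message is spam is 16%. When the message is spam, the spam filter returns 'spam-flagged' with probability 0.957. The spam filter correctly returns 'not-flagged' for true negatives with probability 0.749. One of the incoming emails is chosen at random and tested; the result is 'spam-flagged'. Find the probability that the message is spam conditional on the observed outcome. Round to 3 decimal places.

Let H be the event that the message is spam. P(H) = 0.16, so P(¬H) = 0.84. With E the 'spam-flagged' result, P(E|H) = 0.957 and P(E|¬H) = 0.251.
P(E) = 0.957·0.16 + 0.251·0.84 = 0.15312 + 0.21084 = 0.36396.
By Bayes' theorem, P(H|E) = 0.15312 / 0.36396 = 0.421.

P(H | E) ≈ 0.421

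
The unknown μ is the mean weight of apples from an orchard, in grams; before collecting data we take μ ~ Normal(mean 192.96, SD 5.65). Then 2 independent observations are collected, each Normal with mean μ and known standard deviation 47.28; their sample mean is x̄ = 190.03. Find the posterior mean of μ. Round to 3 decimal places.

Prior precision 1/τ₀² = 1/5.65² = 0.0313259; data precision n/σ² = 2/47.28² = 0.00089470.
Posterior precision = 0.0313259 + 0.00089470 = 0.0322206.
Posterior mean = (0.0313259·192.96 + 0.00089470·190.03) / 0.0322206 = 192.879.

Posterior mean ≈ 192.879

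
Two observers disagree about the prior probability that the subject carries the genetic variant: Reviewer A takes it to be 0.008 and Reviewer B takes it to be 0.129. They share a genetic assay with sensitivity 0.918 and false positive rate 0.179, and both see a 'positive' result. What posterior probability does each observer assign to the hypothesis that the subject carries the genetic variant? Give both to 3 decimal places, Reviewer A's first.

P('+'|H) = 0.918, P('+'|¬H) = 0.179.
Reviewer A: numerator 0.918·0.008 = 0.0073440; evidence = 0.0073440+0.179·0.992 = 0.18491; posterior = 0.040.
Reviewer B: numerator 0.918·0.129 = 0.11842; evidence = 0.11842+0.179·0.871 = 0.27433; posterior = 0.432.

Reviewer A: 0.040; Reviewer B: 0.432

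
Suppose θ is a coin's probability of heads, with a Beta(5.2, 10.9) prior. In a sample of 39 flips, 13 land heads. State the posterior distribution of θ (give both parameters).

Observing 13 successes and 26 failures updates Beta(5.2, 10.9) by adding the success and failure counts to the two shape parameters: α = 5.2+13 = 18.2, β = 10.9+26 = 36.9.

Posterior: Beta(18.2, 36.9)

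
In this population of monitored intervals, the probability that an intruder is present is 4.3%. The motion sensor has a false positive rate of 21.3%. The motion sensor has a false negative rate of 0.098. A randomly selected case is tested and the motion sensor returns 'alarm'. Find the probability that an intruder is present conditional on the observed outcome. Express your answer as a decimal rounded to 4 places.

Write H for 'an intruder is present'. Prior odds H:¬H = 0.043/0.957 = 0.044932. For the 'alarm' outcome, the likelihood ratio is 0.902/0.213 = 4.2347.
Posterior odds = 0.044932 × 4.2347 = 0.19028, so P(H|E) = 0.19028/(1+0.19028) = 0.1599.

P(H | E) ≈ 0.1599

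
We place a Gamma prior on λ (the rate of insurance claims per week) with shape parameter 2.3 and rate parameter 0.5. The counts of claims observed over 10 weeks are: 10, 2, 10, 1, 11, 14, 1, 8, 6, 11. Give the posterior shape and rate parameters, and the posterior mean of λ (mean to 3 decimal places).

Posterior: Gamma(shape=76.3, rate=10.5); mean ≈ 7.267

The Poisson likelihood adds the total count to the shape and the number of exposure periods to the rate. Here ∑xᵢ = 74 and n = 10, so shape 2.3→76.3 and rate 0.5→10.5.
Posterior mean = shape/rate = 76.3/10.5 = 7.267.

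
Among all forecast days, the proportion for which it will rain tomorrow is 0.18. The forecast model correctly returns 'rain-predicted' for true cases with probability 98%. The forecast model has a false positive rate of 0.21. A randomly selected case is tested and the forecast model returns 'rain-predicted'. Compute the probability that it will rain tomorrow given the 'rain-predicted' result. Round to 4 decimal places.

Let H be the event that it will rain tomorrow. P(H) = 0.18, so P(¬H) = 0.82. With E the 'rain-predicted' result, P(E|H) = 0.98 and P(E|¬H) = 0.21.
P(E) = 0.98·0.18 + 0.21·0.82 = 0.17640 + 0.17220 = 0.34860.
By Bayes' theorem, P(H|E) = 0.17640 / 0.34860 = 0.5060.

P(H | E) ≈ 0.5060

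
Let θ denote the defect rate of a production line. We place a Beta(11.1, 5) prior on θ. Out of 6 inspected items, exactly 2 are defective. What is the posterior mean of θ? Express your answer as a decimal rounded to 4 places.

Posterior mean ≈ 0.5928

Observing 2 successes and 4 failures updates Beta(11.1, 5) by adding the success and failure counts to the two shape parameters: α = 11.1+2 = 13.1, β = 5+4 = 9.
Posterior mean = α/(α+β) = 13.1/22.1 = 0.5928.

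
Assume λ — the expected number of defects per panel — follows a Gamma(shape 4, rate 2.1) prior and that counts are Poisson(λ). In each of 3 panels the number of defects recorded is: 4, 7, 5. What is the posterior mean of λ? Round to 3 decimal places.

Posterior mean ≈ 3.922

Total count ∑xᵢ = 16 over n = 3 panels.
Gamma is conjugate to the Poisson likelihood: posterior is Gamma(shape = 4+16 = 20, rate = 2.1+3 = 5.1).
Posterior mean = shape/rate = 20/5.1 = 3.922.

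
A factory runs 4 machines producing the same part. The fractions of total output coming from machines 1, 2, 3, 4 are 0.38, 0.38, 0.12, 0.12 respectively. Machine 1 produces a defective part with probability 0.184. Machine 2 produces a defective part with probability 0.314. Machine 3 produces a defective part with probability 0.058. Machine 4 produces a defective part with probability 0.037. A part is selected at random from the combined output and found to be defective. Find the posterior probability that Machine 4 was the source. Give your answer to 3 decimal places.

Posterior probability ≈ 0.022

Tabulate prior·likelihood by source: [1] prior 0.38, lik 0.184, product 0.06992; [2] prior 0.38, lik 0.314, product 0.1193; [3] prior 0.12, lik 0.058, product 0.006960; [4] prior 0.12, lik 0.037, product 0.004440.
Normalizing constant = 0.20064; the posterior for Machine 4 is its product over the sum, 0.004440/0.20064 = 0.022.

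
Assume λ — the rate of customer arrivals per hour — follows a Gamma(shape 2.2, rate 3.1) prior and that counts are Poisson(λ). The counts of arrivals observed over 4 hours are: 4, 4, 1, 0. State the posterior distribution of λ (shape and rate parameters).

Posterior: Gamma(shape=11.2, rate=7.1)

The Poisson likelihood adds the total count to the shape and the number of exposure periods to the rate. Here ∑xᵢ = 9 and n = 4, so shape 2.2→11.2 and rate 3.1→7.1.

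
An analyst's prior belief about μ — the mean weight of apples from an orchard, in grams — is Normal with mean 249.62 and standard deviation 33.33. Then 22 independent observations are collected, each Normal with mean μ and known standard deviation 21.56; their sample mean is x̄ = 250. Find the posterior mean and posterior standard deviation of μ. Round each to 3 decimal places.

With known σ, the Normal prior is conjugate. Weight on the data is w = (n/σ²)/(n/σ² + 1/τ₀²) = 0.0473288/(0.0473288+0.00090018) = 0.98134.
Posterior mean = w·x̄ + (1−w)·μ₀ = 0.98134·250 + 0.018665·249.62 = 249.993. Posterior variance = 1/(0.0473288+0.00090018) = 20.7344, so SD = 4.554.

Posterior mean ≈ 249.993; posterior SD ≈ 4.554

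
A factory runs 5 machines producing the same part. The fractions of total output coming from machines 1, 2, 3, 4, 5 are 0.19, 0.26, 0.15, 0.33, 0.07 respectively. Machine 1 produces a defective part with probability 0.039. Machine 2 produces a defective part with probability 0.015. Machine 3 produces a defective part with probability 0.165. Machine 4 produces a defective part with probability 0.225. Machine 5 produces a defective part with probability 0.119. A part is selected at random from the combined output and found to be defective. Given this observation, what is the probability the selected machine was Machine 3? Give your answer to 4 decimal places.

Tabulate prior·likelihood by source: [1] prior 0.19, lik 0.039, product 0.007410; [2] prior 0.26, lik 0.015, product 0.003900; [3] prior 0.15, lik 0.165, product 0.02475; [4] prior 0.33, lik 0.225, product 0.07425; [5] prior 0.07, lik 0.119, product 0.008330.
Normalizing constant = 0.11864; the posterior for Machine 3 is its product over the sum, 0.02475/0.11864 = 0.2086.

Posterior probability ≈ 0.2086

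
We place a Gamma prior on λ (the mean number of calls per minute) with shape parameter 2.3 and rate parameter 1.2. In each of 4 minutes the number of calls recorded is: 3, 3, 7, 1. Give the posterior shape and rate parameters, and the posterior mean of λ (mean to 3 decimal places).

Posterior: Gamma(shape=16.3, rate=5.2); mean ≈ 3.135

Total count ∑xᵢ = 14 over n = 4 minutes.
Gamma is conjugate to the Poisson likelihood: posterior is Gamma(shape = 2.3+14 = 16.3, rate = 1.2+4 = 5.2).
Posterior mean = shape/rate = 16.3/5.2 = 3.135.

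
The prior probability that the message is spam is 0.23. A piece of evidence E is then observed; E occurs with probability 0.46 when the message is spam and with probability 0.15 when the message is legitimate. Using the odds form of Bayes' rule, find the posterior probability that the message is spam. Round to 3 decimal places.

Posterior probability ≈ 0.478

Prior odds = 0.23/(1−0.23) = 0.29870. In log-odds, ln(0.29870) = -1.2083.
Add log likelihood ratio: ln(3.0667) = 1.1206.
Posterior log-odds = -0.087720, so posterior odds = exp(-0.087720) = 0.91602. Converting, P(H|E) = 0.91602/1.9160 = 0.478.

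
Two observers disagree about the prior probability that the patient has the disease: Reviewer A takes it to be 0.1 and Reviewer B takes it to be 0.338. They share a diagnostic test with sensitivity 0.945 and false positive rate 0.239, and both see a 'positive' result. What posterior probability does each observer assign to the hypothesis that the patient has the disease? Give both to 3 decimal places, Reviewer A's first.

Reviewer A: 0.305; Reviewer B: 0.669

P('+'|H) = 0.945, P('+'|¬H) = 0.239.
Reviewer A: numerator 0.945·0.1 = 0.094500; evidence = 0.094500+0.239·0.9 = 0.30960; posterior = 0.305.
Reviewer B: numerator 0.945·0.338 = 0.31941; evidence = 0.31941+0.239·0.662 = 0.47763; posterior = 0.669.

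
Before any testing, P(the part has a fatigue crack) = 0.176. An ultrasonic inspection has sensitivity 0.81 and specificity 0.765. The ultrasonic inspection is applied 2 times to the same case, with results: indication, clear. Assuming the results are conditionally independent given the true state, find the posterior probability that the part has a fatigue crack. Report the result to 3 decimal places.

Posterior P(H) ≈ 0.155

Let H be the event that the part has a fatigue crack; start with P(H) = 0.176. P('indication'|H) = 0.81, P('indication'|¬H) = 0.235.
Update on result 1 ('indication'): P(H) ← 0.81·0.1760 / (0.81·0.1760 + 0.235·0.8240) = 0.14256/0.33620 = 0.4240.
Update on result 2 ('clear'): P(H) ← 0.19·0.4240 / (0.19·0.4240 + 0.765·0.5760) = 0.080566/0.52118 = 0.1546.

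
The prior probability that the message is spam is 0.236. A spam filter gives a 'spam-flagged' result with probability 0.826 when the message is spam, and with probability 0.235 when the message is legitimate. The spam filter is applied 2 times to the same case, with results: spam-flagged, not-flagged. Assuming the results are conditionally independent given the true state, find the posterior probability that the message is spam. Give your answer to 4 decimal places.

Let H be the event that the message is spam; start with P(H) = 0.236. P('spam-flagged'|H) = 0.826, P('spam-flagged'|¬H) = 0.235.
Update on result 1 ('spam-flagged'): P(H) ← 0.826·0.2360 / (0.826·0.2360 + 0.235·0.7640) = 0.19494/0.37448 = 0.5206.
Update on result 2 ('not-flagged'): P(H) ← 0.174·0.5206 / (0.174·0.5206 + 0.765·0.4794) = 0.090577/0.45735 = 0.1980.

Posterior P(H) ≈ 0.1980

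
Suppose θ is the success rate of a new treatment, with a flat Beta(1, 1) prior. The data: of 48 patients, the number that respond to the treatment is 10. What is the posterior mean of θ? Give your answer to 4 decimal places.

Observing 10 successes and 38 failures updates Beta(1, 1) by adding the success and failure counts to the two shape parameters: α = 1+10 = 11, β = 1+38 = 39.
E[θ | data] = 11/(11+39) = 0.2200.

Posterior mean ≈ 0.2200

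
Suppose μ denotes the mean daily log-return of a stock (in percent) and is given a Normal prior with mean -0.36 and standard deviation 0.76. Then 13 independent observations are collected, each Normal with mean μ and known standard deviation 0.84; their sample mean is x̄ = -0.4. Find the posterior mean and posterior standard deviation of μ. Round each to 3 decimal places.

Prior precision 1/τ₀² = 1/0.76² = 1.73130; data precision n/σ² = 13/0.84² = 18.4240.
Posterior precision = 1.73130 + 18.4240 = 20.1553, giving posterior SD = 1/√20.1553 = 0.223.
Posterior mean = (1.73130·-0.36 + 18.4240·-0.4) / 20.1553 = -0.397.

Posterior mean ≈ -0.397; posterior SD ≈ 0.223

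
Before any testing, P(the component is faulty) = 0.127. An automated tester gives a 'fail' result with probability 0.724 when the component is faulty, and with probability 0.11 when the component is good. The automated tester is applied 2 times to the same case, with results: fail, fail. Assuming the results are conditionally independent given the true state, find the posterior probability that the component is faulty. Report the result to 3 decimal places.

Posterior P(H) ≈ 0.863

With H the event that the component is faulty, the joint likelihood of the observed sequence is P(data|H) = 0.724·0.724 = 0.52418 and P(data|¬H) = 0.11·0.11 = 0.012100.
Bayes: P(H|data) = 0.127·0.52418 / (0.127·0.52418 + 0.873·0.012100) = 0.066570/0.077134 = 0.8631.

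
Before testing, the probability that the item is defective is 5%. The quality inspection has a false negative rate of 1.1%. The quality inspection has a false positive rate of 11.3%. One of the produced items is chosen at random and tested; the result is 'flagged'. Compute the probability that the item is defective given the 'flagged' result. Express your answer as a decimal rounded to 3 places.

P(H | E) ≈ 0.315

Let H be the event that the item is defective. P(H) = 0.05, so P(¬H) = 0.95. With E the 'flagged' result, P(E|H) = 0.989 and P(E|¬H) = 0.113.
P(E) = 0.989·0.05 + 0.113·0.95 = 0.049450 + 0.10735 = 0.15680.
By Bayes' theorem, P(H|E) = 0.049450 / 0.15680 = 0.315.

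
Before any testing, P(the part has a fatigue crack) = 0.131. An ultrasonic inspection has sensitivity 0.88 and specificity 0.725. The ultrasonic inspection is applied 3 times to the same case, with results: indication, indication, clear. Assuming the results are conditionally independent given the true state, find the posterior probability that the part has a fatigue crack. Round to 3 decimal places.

With H the event that the part has a fatigue crack, the joint likelihood of the observed sequence is P(data|H) = 0.88·0.88·0.12 = 0.092928 and P(data|¬H) = 0.275·0.275·0.725 = 0.054828.
Bayes: P(H|data) = 0.131·0.092928 / (0.131·0.092928 + 0.869·0.054828) = 0.012174/0.059819 = 0.2035.

Posterior P(H) ≈ 0.204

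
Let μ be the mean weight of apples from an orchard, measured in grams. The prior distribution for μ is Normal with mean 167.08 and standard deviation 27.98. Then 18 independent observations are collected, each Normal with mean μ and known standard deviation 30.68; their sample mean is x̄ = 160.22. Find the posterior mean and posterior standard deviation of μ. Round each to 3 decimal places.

Prior precision 1/τ₀² = 1/27.98² = 0.00127733; data precision n/σ² = 18/30.68² = 0.0191233.
Posterior precision = 0.00127733 + 0.0191233 = 0.0204006, giving posterior SD = 1/√0.0204006 = 7.001.
Posterior mean = (0.00127733·167.08 + 0.0191233·160.22) / 0.0204006 = 160.650.

Posterior mean ≈ 160.650; posterior SD ≈ 7.001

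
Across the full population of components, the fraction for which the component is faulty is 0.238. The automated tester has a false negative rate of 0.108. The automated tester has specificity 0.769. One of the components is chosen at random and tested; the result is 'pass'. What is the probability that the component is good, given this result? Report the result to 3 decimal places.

P(¬H | E) ≈ 0.958

Let H be the event that the component is faulty. P(H) = 0.238, so P(¬H) = 0.762. With E the 'pass' result, P(E|H) = 0.108 and P(E|¬H) = 0.769.
P(E) = 0.108·0.238 + 0.769·0.762 = 0.025704 + 0.58598 = 0.61168.
By Bayes' theorem, P(H|E) = 0.025704 / 0.61168 = 0.042. Hence P(¬H|E) = 1 − 0.042 = 0.958.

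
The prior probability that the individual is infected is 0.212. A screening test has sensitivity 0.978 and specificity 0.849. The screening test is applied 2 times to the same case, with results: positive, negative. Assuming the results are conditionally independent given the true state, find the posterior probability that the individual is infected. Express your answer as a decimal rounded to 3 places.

Posterior P(H) ≈ 0.043

With H the event that the individual is infected, the joint likelihood of the observed sequence is P(data|H) = 0.978·0.022 = 0.021516 and P(data|¬H) = 0.151·0.849 = 0.12820.
Bayes: P(H|data) = 0.212·0.021516 / (0.212·0.021516 + 0.788·0.12820) = 0.0045614/0.10558 = 0.0432.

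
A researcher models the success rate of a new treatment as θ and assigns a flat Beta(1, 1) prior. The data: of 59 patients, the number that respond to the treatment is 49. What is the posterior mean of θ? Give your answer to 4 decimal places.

Posterior mean ≈ 0.8197

Observing 49 successes and 10 failures updates Beta(1, 1) by adding the success and failure counts to the two shape parameters: α = 1+49 = 50, β = 1+10 = 11.
E[θ | data] = 50/(50+11) = 0.8197.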